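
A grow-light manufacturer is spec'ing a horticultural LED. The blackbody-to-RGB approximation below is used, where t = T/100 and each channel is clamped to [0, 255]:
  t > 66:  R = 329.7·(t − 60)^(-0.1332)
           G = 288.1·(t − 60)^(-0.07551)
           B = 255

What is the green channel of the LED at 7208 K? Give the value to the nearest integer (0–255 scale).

239

t = 7208/100 = 72.08; the t > 66 branch applies.
G = 288.1·(72.08 − 60)^(-0.07551) = 288.1·12.08^(-0.07551) = 288.1·0.82850 = 238.691.
Rounded: 239.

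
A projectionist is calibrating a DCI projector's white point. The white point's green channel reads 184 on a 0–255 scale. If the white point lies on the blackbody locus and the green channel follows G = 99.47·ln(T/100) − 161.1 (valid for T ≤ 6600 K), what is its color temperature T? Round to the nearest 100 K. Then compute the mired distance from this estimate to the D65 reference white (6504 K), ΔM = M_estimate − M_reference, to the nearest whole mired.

+159 mireds

ln t = (184 + 161.1) / 99.47 = 3.4694.
t = e^3.4694 = 32.117.
T = 100·t = 3212 K → 3200 K to the nearest 100 K.
M_estimate = 10⁶/3200 = 312.50; M_reference = 10⁶/6504 = 153.75.
ΔM = 312.50 − 153.75 = 158.75 → +159 mireds.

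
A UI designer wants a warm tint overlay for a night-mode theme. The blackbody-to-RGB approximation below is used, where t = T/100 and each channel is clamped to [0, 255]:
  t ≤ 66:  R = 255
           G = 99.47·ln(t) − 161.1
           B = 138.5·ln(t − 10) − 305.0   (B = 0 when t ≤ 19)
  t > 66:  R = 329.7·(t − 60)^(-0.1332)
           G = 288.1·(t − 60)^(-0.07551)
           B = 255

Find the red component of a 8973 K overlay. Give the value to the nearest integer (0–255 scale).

t = 8973/100 = 89.73; the t > 66 branch applies.
R = 329.7·(89.73 − 60)^(-0.1332) = 329.7·29.73^(-0.1332) = 329.7·0.63646 = 209.841.
Rounded: 210.

210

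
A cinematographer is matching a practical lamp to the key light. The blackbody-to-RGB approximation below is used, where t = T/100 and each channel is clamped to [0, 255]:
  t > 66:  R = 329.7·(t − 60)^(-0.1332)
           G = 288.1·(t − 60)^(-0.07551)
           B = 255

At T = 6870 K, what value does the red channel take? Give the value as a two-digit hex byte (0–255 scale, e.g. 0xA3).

t = 6870/100 = 68.7; the t > 66 branch applies.
R = 329.7·(68.7 − 60)^(-0.1332) = 329.7·8.7^(-0.1332) = 329.7·0.74965 = 247.158.
Rounded: 247; in hex, 0xF7.

0xF7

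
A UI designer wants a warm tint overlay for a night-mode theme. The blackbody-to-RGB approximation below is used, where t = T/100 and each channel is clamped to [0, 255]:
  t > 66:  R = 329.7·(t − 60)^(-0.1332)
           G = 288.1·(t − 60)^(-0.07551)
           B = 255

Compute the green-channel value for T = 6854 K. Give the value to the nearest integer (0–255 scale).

245

t = 6854/100 = 68.54; the t > 66 branch applies.
G = 288.1·(68.54 − 60)^(-0.07551) = 288.1·8.54^(-0.07551) = 288.1·0.85048 = 245.024.
Rounded: 245.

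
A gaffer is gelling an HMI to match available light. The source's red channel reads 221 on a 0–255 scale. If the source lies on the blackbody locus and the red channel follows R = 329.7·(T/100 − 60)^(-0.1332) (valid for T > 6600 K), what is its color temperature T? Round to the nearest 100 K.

8000 K

(t − 60)^(-0.1332) = 221/329.7 = 0.67031.
t − 60 = 0.67031^(1/-0.1332) = 0.67031^(-7.508) = 20.149, so t = 80.149.
T = 100·t = 8015 K → 8000 K to the nearest 100 K.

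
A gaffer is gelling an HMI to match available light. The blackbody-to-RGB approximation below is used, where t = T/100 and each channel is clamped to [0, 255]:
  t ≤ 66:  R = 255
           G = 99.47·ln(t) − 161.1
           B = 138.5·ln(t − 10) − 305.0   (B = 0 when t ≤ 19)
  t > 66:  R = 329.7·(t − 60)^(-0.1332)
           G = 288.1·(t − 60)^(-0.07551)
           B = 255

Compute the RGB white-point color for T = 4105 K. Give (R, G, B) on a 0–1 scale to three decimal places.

t = 4105/100 = 41.05; the t ≤ 66 branch applies.
R = 255 by definition for t ≤ 66.
G = 99.47·ln 41.05 − 161.1 = 99.47·3.7148 − 161.1 = 208.410.
B = 138.5·ln(41.05 − 10) − 305.0 = 138.5·ln 31.05 − 305.0 = 138.5·3.4356 − 305.0 = 170.830.
Dividing each by 255: (1.0000, 0.8173, 0.6699) → (1.000, 0.817, 0.670).

(1.000, 0.817, 0.670)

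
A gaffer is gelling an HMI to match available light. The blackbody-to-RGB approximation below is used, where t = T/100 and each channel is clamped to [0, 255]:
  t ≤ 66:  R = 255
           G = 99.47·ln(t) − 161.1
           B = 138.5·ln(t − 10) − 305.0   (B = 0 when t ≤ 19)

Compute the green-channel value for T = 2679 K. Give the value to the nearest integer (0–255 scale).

t = 2679/100 = 26.79; the t ≤ 66 branch applies.
G = 99.47·ln 26.79 − 161.1 = 99.47·3.2880 − 161.1 = 165.960.
Rounded: 166.

166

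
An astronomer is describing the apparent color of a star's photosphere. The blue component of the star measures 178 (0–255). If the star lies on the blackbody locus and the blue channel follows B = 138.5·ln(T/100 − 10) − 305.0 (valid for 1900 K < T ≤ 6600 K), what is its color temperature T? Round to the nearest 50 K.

4250 K

ln(t − 10) = (178 + 305.0) / 138.5 = 3.4874.
t − 10 = e^3.4874 = 32.700, so t = 42.700.
T = 100·t = 4270 K → 4250 K to the nearest 50 K.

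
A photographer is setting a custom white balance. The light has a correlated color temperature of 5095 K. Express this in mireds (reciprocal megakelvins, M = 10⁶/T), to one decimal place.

M = 10⁶ / 5095 = 196.271 → 196.3 mireds.

196.3 mireds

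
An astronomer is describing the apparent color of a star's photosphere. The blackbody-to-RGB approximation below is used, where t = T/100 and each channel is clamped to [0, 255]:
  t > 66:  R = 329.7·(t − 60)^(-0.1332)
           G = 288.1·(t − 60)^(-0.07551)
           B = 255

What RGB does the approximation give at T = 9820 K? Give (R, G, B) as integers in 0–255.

(203, 219, 255)

t = 9820/100 = 98.2; the t > 66 branch applies.
R = 329.7·(98.2 − 60)^(-0.1332) = 329.7·38.2^(-0.1332) = 329.7·0.61556 = 202.950.
G = 288.1·(98.2 − 60)^(-0.07551) = 288.1·38.2^(-0.07551) = 288.1·0.75952 = 218.817.
B = 255 by definition for t > 66.
Rounded: (203, 219, 255).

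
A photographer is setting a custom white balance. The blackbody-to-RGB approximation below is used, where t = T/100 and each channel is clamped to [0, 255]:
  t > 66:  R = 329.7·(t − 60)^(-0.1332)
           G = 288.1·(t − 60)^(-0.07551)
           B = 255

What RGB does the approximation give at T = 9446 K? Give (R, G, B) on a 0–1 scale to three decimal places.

(0.807, 0.865, 1.000)

t = 9446/100 = 94.46; the t > 66 branch applies.
R = 329.7·(94.46 − 60)^(-0.1332) = 329.7·34.46^(-0.1332) = 329.7·0.62406 = 205.754.
G = 288.1·(94.46 − 60)^(-0.07551) = 288.1·34.46^(-0.07551) = 288.1·0.76545 = 220.526.
B = 255 by definition for t > 66.
Dividing each by 255: (0.8069, 0.8648, 1.0000) → (0.807, 0.865, 1.000).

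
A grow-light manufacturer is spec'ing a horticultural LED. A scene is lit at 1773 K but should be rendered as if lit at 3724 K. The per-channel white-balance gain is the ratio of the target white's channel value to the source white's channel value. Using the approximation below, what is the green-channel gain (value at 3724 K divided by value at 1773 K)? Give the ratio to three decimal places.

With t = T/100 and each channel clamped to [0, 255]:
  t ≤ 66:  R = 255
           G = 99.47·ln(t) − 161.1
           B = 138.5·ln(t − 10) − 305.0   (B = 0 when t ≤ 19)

1.591

At 1773 K (t = 17.73):
  G = 99.47·ln 17.73 − 161.1 = 99.47·2.8753 − 161.1 = 124.902.
At 3724 K (t = 37.24):
  G = 99.47·ln 37.24 − 161.1 = 99.47·3.6174 − 161.1 = 198.721.
Gain = 198.721 / 124.902 = 1.5910 → 1.591.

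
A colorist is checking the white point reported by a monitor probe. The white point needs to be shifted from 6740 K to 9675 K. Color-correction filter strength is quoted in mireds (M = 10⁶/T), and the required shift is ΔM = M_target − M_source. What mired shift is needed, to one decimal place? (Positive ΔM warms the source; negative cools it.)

-45.0 mireds

M_source = 10⁶/6740 = 148.368; M_target = 10⁶/9675 = 103.359.
ΔM = 103.359 − 148.368 = -45.009 → -45.0 mireds, a cooling shift.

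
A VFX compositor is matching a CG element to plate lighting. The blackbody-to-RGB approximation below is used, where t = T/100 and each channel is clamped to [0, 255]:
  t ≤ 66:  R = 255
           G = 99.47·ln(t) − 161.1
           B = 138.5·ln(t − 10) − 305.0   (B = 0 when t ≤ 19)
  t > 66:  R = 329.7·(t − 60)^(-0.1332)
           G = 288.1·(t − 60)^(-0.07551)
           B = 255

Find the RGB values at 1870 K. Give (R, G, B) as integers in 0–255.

(255, 130, 0)

t = 1870/100 = 18.7; the t ≤ 66 branch applies.
R = 255 by definition for t ≤ 66.
G = 99.47·ln 18.7 − 161.1 = 99.47·2.9285 − 161.1 = 130.200.
t = 18.7 ≤ 19, so B = 0.
Rounded: (255, 130, 0).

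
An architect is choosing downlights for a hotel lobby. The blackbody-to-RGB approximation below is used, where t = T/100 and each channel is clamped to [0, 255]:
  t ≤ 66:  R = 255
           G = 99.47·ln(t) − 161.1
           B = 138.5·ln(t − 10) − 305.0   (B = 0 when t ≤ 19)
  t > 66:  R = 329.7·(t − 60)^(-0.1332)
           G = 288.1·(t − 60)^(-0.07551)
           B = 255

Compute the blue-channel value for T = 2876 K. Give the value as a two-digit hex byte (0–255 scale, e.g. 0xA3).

0x65

t = 2876/100 = 28.76; the t ≤ 66 branch applies.
B = 138.5·ln(28.76 − 10) − 305.0 = 138.5·ln 18.76 − 305.0 = 138.5·2.9317 − 305.0 = 101.044.
Rounded: 101; in hex, 0x65.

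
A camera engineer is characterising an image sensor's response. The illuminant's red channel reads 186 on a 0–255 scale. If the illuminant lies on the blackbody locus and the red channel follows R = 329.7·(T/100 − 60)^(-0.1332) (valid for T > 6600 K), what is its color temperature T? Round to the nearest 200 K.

(t − 60)^(-0.1332) = 186/329.7 = 0.56415.
t − 60 = 0.56415^(1/-0.1332) = 0.56415^(-7.508) = 73.521, so t = 133.521.
T = 100·t = 13352 K → 13400 K to the nearest 200 K.

13400 K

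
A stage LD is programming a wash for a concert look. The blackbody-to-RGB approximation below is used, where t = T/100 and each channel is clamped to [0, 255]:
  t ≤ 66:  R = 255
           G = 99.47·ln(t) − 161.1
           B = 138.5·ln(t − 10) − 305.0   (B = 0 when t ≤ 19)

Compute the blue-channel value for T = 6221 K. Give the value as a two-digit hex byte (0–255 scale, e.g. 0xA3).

t = 6221/100 = 62.21; the t ≤ 66 branch applies.
B = 138.5·ln(62.21 − 10) − 305.0 = 138.5·ln 52.21 − 305.0 = 138.5·3.9553 − 305.0 = 242.805.
Rounded: 243; in hex, 0xF3.

0xF3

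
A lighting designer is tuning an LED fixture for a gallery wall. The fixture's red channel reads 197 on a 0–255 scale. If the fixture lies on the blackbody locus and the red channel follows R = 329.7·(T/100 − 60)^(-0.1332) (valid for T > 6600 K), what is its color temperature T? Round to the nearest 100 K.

10800 K

(t − 60)^(-0.1332) = 197/329.7 = 0.59751.
t − 60 = 0.59751^(1/-0.1332) = 0.59751^(-7.508) = 47.761, so t = 107.761.
T = 100·t = 10776 K → 10800 K to the nearest 100 K.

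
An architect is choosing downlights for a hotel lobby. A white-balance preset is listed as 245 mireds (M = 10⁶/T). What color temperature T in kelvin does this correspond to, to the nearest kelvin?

T = 10⁶ / 245 = 4081.63 K → 4082 K.

4082 K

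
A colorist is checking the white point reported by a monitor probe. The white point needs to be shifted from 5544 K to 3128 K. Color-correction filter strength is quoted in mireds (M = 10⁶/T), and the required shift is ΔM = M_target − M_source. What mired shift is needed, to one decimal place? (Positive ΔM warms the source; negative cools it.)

+139.3 mireds

M_source = 10⁶/5544 = 180.375; M_target = 10⁶/3128 = 319.693.
ΔM = 319.693 − 180.375 = 139.318 → +139.3 mireds, a warming shift.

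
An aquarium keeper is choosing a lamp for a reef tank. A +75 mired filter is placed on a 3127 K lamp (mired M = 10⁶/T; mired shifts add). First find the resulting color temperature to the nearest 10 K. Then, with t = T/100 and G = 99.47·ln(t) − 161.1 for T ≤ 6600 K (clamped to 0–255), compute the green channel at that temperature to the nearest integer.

160

M_in = 10⁶/3127 = 319.80; M_out = 319.80 + (+75) = 394.80.
T_out = 10⁶/394.80 = 2533.0 K → 2530 K; t = 25.3.
G = 99.47·ln 25.3 − 161.1 = 99.47·3.2308 − 161.1 = 160.268.
Rounded: 160.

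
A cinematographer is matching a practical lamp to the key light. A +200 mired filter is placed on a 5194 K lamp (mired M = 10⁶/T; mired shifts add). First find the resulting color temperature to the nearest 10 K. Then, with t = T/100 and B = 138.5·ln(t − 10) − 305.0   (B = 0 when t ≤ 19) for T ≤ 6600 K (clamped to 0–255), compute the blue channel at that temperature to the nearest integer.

M_in = 10⁶/5194 = 192.53; M_out = 192.53 + (+200) = 392.53.
T_out = 10⁶/392.53 = 2547.6 K → 2550 K; t = 25.5.
B = 138.5·ln(25.5 − 10) − 305.0 = 138.5·ln 15.5 − 305.0 = 138.5·2.7408 − 305.0 = 74.606.
Rounded: 75.

75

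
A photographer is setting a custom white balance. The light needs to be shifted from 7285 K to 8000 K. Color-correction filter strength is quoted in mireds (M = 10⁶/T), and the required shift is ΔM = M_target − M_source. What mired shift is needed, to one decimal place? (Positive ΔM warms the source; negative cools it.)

-12.3 mireds

M_source = 10⁶/7285 = 137.268; M_target = 10⁶/8000 = 125.000.
ΔM = 125.000 − 137.268 = -12.268 → -12.3 mireds, a cooling shift.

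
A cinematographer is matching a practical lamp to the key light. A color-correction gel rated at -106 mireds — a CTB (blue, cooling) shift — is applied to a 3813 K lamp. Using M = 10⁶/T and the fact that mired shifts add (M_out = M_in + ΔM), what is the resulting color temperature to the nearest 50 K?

M_in = 10⁶/3813 = 262.26 mireds.
M_out = 262.26 + (-106) = 156.26 mireds.
T_out = 10⁶/156.26 = 6399.6 K → 6400 K.

6400 K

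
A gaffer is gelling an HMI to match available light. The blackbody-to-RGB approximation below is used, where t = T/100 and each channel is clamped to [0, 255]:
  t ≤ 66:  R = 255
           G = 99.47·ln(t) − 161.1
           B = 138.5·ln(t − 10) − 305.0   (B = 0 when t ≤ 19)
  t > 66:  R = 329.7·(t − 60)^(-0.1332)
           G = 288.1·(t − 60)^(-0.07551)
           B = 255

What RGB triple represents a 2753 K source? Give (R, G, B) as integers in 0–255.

t = 2753/100 = 27.53; the t ≤ 66 branch applies.
R = 255 by definition for t ≤ 66.
G = 99.47·ln 27.53 − 161.1 = 99.47·3.3153 − 161.1 = 168.671.
B = 138.5·ln(27.53 − 10) − 305.0 = 138.5·ln 17.53 − 305.0 = 138.5·2.8639 − 305.0 = 91.652.
Rounded: (255, 169, 92).

(255, 169, 92)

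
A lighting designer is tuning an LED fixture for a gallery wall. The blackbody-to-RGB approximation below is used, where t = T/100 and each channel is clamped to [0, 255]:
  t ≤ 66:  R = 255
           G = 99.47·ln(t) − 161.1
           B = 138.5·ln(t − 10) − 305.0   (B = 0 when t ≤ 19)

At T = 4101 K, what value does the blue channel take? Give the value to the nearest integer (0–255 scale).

t = 4101/100 = 41.01; the t ≤ 66 branch applies.
B = 138.5·ln(41.01 − 10) − 305.0 = 138.5·ln 31.01 − 305.0 = 138.5·3.4343 − 305.0 = 170.652.
Rounded: 171.

171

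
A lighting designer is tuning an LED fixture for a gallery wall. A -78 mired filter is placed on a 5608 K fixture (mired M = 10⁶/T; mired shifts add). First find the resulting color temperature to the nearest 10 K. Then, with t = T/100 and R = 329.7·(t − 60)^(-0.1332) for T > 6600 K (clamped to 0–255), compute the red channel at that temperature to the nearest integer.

202

M_in = 10⁶/5608 = 178.32; M_out = 178.32 + (-78) = 100.32.
T_out = 10⁶/100.32 = 9968.4 K → 9970 K; t = 99.7.
R = 329.7·(99.7 − 60)^(-0.1332) = 329.7·39.7^(-0.1332) = 329.7·0.61241 = 201.911.
Rounded: 202.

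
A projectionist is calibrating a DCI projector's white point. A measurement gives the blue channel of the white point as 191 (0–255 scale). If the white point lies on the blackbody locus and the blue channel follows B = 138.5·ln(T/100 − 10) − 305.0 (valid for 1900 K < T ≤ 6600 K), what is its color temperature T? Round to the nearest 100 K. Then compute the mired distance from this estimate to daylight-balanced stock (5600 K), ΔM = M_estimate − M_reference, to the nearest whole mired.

+39 mireds

ln(t − 10) = (191 + 305.0) / 138.5 = 3.5812.
t − 10 = e^3.5812 = 35.918, so t = 45.918.
T = 100·t = 4592 K → 4600 K to the nearest 100 K.
M_estimate = 10⁶/4600 = 217.39; M_reference = 10⁶/5600 = 178.57.
ΔM = 217.39 − 178.57 = 38.82 → +39 mireds.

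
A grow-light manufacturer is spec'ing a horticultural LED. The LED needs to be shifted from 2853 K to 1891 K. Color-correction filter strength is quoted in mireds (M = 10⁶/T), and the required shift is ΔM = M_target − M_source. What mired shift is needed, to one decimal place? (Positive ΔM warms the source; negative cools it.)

M_source = 10⁶/2853 = 350.508; M_target = 10⁶/1891 = 528.821.
ΔM = 528.821 − 350.508 = 178.312 → +178.3 mireds, a warming shift.

+178.3 mireds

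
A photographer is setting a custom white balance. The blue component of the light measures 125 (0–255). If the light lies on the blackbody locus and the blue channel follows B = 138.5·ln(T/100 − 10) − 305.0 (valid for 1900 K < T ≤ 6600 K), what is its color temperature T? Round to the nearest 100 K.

3200 K

ln(t − 10) = (125 + 305.0) / 138.5 = 3.1047.
t − 10 = e^3.1047 = 22.302, so t = 32.302.
T = 100·t = 3230 K → 3200 K to the nearest 100 K.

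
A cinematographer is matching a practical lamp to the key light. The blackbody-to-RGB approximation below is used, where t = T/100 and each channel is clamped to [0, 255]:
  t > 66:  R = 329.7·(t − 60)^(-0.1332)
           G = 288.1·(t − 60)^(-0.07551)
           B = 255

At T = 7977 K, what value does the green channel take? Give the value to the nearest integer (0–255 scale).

230

t = 7977/100 = 79.77; the t > 66 branch applies.
G = 288.1·(79.77 − 60)^(-0.07551) = 288.1·19.77^(-0.07551) = 288.1·0.79825 = 229.976.
Rounded: 230.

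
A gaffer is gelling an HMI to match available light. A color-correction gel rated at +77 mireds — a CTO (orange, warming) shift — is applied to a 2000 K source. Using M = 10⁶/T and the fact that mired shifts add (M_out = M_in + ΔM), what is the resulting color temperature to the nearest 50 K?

M_in = 10⁶/2000 = 500.00 mireds.
M_out = 500.00 + (+77) = 577.00 mireds.
T_out = 10⁶/577.00 = 1733.1 K → 1750 K.

1750 K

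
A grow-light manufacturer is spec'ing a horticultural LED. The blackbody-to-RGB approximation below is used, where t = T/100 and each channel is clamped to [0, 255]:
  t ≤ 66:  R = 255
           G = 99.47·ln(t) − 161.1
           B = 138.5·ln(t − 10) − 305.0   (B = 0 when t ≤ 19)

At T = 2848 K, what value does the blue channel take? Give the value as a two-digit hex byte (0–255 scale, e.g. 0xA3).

t = 2848/100 = 28.48; the t ≤ 66 branch applies.
B = 138.5·ln(28.48 − 10) − 305.0 = 138.5·ln 18.48 − 305.0 = 138.5·2.9167 − 305.0 = 98.961.
Rounded: 99; in hex, 0x63.

0x63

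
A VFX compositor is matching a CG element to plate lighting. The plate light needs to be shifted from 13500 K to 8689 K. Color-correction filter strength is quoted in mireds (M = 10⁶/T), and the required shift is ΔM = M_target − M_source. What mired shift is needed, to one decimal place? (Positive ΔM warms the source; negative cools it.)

+41.0 mireds

M_source = 10⁶/13500 = 74.074; M_target = 10⁶/8689 = 115.088.
ΔM = 115.088 − 74.074 = 41.014 → +41.0 mireds, a warming shift.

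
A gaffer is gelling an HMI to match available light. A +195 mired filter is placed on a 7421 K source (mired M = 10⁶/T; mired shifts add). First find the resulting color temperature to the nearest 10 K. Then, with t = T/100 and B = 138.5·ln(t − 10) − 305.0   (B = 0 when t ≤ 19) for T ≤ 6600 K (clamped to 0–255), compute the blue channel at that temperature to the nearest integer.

M_in = 10⁶/7421 = 134.75; M_out = 134.75 + (+195) = 329.75.
T_out = 10⁶/329.75 = 3032.6 K → 3030 K; t = 30.3.
B = 138.5·ln(30.3 − 10) − 305.0 = 138.5·ln 20.3 − 305.0 = 138.5·3.0106 − 305.0 = 111.971.
Rounded: 112.

112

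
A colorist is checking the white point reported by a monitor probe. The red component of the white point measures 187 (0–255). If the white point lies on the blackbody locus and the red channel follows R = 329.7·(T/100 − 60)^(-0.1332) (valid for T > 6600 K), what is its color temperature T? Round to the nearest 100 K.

13100 K

(t − 60)^(-0.1332) = 187/329.7 = 0.56718.
t − 60 = 0.56718^(1/-0.1332) = 0.56718^(-7.508) = 70.620, so t = 130.620.
T = 100·t = 13062 K → 13100 K to the nearest 100 K.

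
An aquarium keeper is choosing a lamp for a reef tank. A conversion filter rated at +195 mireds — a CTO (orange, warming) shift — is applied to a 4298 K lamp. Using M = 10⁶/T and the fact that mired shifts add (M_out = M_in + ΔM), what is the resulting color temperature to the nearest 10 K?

2340 K

M_in = 10⁶/4298 = 232.67 mireds.
M_out = 232.67 + (+195) = 427.67 mireds.
T_out = 10⁶/427.67 = 2338.3 K → 2340 K.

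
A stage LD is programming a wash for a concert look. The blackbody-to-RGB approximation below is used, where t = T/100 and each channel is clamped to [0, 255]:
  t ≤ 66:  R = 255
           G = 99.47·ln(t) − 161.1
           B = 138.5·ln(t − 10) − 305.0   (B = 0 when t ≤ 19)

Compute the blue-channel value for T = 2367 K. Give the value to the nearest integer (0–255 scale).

57

t = 2367/100 = 23.67; the t ≤ 66 branch applies.
B = 138.5·ln(23.67 − 10) − 305.0 = 138.5·ln 13.67 − 305.0 = 138.5·2.6152 − 305.0 = 57.206.
Rounded: 57.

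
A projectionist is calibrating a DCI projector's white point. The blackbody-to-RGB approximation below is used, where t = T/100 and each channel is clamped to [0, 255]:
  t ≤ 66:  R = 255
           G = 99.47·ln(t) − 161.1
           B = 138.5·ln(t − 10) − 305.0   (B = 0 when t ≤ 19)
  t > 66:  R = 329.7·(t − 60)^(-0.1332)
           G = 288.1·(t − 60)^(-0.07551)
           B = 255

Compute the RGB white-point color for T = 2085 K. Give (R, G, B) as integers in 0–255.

(255, 141, 25)

t = 2085/100 = 20.85; the t ≤ 66 branch applies.
R = 255 by definition for t ≤ 66.
G = 99.47·ln 20.85 − 161.1 = 99.47·3.0374 − 161.1 = 141.026.
B = 138.5·ln(20.85 − 10) − 305.0 = 138.5·ln 10.85 − 305.0 = 138.5·2.3842 − 305.0 = 25.207.
Rounded: (255, 141, 25).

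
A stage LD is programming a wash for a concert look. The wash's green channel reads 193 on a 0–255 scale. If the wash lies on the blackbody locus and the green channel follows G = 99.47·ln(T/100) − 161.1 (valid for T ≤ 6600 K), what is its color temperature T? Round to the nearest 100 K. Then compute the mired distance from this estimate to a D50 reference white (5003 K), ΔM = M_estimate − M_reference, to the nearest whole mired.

ln t = (193 + 161.1) / 99.47 = 3.5599.
t = e^3.5599 = 35.159.
T = 100·t = 3516 K → 3500 K to the nearest 100 K.
M_estimate = 10⁶/3500 = 285.71; M_reference = 10⁶/5003 = 199.88.
ΔM = 285.71 − 199.88 = 85.83 → +86 mireds.

+86 mireds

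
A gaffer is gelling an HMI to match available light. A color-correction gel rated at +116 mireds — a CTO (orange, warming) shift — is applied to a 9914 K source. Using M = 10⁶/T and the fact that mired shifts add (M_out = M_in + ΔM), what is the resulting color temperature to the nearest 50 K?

M_in = 10⁶/9914 = 100.87 mireds.
M_out = 100.87 + (+116) = 216.87 mireds.
T_out = 10⁶/216.87 = 4611.1 K → 4600 K.

4600 K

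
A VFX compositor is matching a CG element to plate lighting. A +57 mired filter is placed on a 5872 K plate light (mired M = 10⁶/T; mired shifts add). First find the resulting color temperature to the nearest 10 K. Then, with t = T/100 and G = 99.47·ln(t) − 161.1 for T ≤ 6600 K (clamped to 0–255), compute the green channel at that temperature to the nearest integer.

215

M_in = 10⁶/5872 = 170.30; M_out = 170.30 + (+57) = 227.30.
T_out = 10⁶/227.30 = 4399.5 K → 4400 K; t = 44.
G = 99.47·ln 44 − 161.1 = 99.47·3.7842 − 161.1 = 215.313.
Rounded: 215.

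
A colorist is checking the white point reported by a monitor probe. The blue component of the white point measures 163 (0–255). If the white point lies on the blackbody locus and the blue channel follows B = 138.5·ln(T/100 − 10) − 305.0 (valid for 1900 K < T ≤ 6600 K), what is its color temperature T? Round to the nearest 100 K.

3900 K

ln(t − 10) = (163 + 305.0) / 138.5 = 3.3791.
t − 10 = e^3.3791 = 29.343, so t = 39.343.
T = 100·t = 3934 K → 3900 K to the nearest 100 K.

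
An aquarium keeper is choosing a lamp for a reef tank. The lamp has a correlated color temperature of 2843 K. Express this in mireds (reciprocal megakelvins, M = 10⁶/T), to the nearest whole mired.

M = 10⁶ / 2843 = 351.741 → 352 mireds.

352 mireds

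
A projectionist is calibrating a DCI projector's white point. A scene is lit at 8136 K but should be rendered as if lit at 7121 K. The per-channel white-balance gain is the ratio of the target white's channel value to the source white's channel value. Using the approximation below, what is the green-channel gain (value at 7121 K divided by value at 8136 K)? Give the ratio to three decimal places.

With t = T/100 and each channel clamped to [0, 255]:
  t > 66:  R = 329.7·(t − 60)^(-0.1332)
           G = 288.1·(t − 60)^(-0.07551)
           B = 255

At 8136 K (t = 81.36):
  G = 288.1·(81.36 − 60)^(-0.07551) = 288.1·21.36^(-0.07551) = 288.1·0.79360 = 228.636.
At 7121 K (t = 71.21):
  G = 288.1·(71.21 − 60)^(-0.07551) = 288.1·11.21^(-0.07551) = 288.1·0.83319 = 240.042.
Gain = 240.042 / 228.636 = 1.0499 → 1.050.

1.050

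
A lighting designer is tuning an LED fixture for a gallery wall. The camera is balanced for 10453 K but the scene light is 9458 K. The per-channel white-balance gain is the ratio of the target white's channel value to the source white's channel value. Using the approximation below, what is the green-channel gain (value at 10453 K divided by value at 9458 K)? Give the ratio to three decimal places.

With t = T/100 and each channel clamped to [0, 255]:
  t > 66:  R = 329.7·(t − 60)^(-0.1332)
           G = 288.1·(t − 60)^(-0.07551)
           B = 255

At 9458 K (t = 94.58):
  G = 288.1·(94.58 − 60)^(-0.07551) = 288.1·34.58^(-0.07551) = 288.1·0.76525 = 220.469.
At 10453 K (t = 104.53):
  G = 288.1·(104.53 − 60)^(-0.07551) = 288.1·44.53^(-0.07551) = 288.1·0.75078 = 216.298.
Gain = 216.298 / 220.469 = 0.9811 → 0.981.

0.981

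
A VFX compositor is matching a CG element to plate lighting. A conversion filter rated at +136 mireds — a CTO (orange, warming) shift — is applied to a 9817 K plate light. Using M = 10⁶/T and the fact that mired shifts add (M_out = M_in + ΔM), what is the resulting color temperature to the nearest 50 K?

M_in = 10⁶/9817 = 101.86 mireds.
M_out = 101.86 + (+136) = 237.86 mireds.
T_out = 10⁶/237.86 = 4204.1 K → 4200 K.

4200 K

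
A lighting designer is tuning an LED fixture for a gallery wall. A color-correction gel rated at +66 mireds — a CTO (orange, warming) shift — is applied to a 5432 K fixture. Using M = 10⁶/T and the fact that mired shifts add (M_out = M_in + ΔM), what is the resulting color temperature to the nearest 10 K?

4000 K

M_in = 10⁶/5432 = 184.09 mireds.
M_out = 184.09 + (+66) = 250.09 mireds.
T_out = 10⁶/250.09 = 3998.5 K → 4000 K.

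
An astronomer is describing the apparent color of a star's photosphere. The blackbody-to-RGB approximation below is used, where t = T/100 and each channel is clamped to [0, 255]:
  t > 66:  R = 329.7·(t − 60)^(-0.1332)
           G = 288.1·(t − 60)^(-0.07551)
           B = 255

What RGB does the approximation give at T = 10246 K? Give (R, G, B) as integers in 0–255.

(200, 217, 255)

t = 10246/100 = 102.46; the t > 66 branch applies.
R = 329.7·(102.46 − 60)^(-0.1332) = 329.7·42.46^(-0.1332) = 329.7·0.60695 = 200.111.
G = 288.1·(102.46 − 60)^(-0.07551) = 288.1·42.46^(-0.07551) = 288.1·0.75348 = 217.077.
B = 255 by definition for t > 66.
Rounded: (200, 217, 255).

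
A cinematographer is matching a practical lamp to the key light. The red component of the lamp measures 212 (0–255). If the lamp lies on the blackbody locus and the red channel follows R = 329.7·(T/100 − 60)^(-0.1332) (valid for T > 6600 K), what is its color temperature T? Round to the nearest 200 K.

8800 K

(t − 60)^(-0.1332) = 212/329.7 = 0.64301.
t − 60 = 0.64301^(1/-0.1332) = 0.64301^(-7.508) = 27.530, so t = 87.530.
T = 100·t = 8753 K → 8800 K to the nearest 200 K.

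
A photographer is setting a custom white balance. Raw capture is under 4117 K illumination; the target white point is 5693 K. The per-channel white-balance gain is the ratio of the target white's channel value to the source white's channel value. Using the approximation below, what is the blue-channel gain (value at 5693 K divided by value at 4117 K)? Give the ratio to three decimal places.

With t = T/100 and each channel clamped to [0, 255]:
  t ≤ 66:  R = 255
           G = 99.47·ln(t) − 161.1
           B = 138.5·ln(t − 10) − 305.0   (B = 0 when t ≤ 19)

1.331

At 4117 K (t = 41.17):
  B = 138.5·ln(41.17 − 10) − 305.0 = 138.5·ln 31.17 − 305.0 = 138.5·3.4395 − 305.0 = 171.365.
At 5693 K (t = 56.93):
  B = 138.5·ln(56.93 − 10) − 305.0 = 138.5·ln 46.93 − 305.0 = 138.5·3.8487 − 305.0 = 228.039.
Gain = 228.039 / 171.365 = 1.3307 → 1.331.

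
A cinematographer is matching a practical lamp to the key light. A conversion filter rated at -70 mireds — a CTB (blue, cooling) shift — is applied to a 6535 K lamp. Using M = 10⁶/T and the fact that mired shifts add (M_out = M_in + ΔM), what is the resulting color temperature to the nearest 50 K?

12050 K

M_in = 10⁶/6535 = 153.02 mireds.
M_out = 153.02 + (-70) = 83.02 mireds.
T_out = 10⁶/83.02 = 12045.0 K → 12050 K.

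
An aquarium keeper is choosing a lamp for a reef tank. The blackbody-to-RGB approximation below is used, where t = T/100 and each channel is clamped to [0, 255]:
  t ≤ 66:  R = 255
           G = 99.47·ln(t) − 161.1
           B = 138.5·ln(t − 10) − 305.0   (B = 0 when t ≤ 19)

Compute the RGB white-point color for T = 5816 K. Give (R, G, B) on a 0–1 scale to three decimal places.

t = 5816/100 = 58.16; the t ≤ 66 branch applies.
R = 255 by definition for t ≤ 66.
G = 99.47·ln 58.16 − 161.1 = 99.47·4.0632 − 161.1 = 243.066.
B = 138.5·ln(58.16 − 10) − 305.0 = 138.5·ln 48.16 − 305.0 = 138.5·3.8745 − 305.0 = 231.622.
Dividing each by 255: (1.0000, 0.9532, 0.9083) → (1.000, 0.953, 0.908).

(1.000, 0.953, 0.908)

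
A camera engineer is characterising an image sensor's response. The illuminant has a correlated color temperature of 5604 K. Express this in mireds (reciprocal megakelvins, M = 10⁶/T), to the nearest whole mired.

M = 10⁶ / 5604 = 178.444 → 178 mireds.

178 mireds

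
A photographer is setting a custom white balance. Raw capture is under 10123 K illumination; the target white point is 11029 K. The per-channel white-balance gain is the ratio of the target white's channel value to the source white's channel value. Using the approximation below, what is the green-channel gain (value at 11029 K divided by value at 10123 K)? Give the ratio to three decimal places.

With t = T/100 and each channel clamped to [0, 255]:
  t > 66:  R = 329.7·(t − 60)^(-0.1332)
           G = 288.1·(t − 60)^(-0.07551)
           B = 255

At 10123 K (t = 101.23):
  G = 288.1·(101.23 − 60)^(-0.07551) = 288.1·41.23^(-0.07551) = 288.1·0.75515 = 217.560.
At 11029 K (t = 110.29):
  G = 288.1·(110.29 − 60)^(-0.07551) = 288.1·50.29^(-0.07551) = 288.1·0.74391 = 214.321.
Gain = 214.321 / 217.560 = 0.9851 → 0.985.

0.985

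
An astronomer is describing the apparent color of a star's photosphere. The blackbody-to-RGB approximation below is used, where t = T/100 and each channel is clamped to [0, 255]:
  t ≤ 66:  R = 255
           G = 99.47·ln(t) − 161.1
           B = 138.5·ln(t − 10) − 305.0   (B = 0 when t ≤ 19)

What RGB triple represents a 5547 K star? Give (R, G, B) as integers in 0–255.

t = 5547/100 = 55.47; the t ≤ 66 branch applies.
R = 255 by definition for t ≤ 66.
G = 99.47·ln 55.47 − 161.1 = 99.47·4.0158 − 161.1 = 238.356.
B = 138.5·ln(55.47 − 10) − 305.0 = 138.5·ln 45.47 − 305.0 = 138.5·3.8171 − 305.0 = 223.662.
Rounded: (255, 238, 224).

(255, 238, 224)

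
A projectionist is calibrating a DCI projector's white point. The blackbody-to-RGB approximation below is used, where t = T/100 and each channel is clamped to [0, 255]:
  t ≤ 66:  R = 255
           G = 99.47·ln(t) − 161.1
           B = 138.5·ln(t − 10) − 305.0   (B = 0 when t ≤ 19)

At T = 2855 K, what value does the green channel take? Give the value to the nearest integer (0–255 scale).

172

t = 2855/100 = 28.55; the t ≤ 66 branch applies.
G = 99.47·ln 28.55 − 161.1 = 99.47·3.3517 − 161.1 = 172.289.
Rounded: 172.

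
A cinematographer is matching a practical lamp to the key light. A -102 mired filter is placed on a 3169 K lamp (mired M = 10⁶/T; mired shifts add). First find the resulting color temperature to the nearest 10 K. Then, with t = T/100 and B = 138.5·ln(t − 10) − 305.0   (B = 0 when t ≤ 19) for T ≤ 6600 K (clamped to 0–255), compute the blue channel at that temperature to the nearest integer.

194

M_in = 10⁶/3169 = 315.56; M_out = 315.56 + (-102) = 213.56.
T_out = 10⁶/213.56 = 4682.6 K → 4680 K; t = 46.8.
B = 138.5·ln(46.8 − 10) − 305.0 = 138.5·ln 36.8 − 305.0 = 138.5·3.6055 − 305.0 = 194.361.
Rounded: 194.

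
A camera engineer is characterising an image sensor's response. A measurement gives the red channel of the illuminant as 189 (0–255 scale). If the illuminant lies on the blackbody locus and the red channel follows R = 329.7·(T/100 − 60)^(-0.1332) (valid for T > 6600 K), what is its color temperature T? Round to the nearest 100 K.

(t − 60)^(-0.1332) = 189/329.7 = 0.57325.
t − 60 = 0.57325^(1/-0.1332) = 0.57325^(-7.508) = 65.199, so t = 125.199.
T = 100·t = 12520 K → 12500 K to the nearest 100 K.

12500 K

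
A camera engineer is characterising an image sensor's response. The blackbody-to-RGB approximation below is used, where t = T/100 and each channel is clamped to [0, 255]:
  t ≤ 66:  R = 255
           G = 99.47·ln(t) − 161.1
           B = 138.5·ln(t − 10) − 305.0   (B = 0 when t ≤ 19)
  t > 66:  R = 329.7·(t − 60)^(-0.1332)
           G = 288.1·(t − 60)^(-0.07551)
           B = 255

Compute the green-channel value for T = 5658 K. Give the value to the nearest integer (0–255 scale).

240

t = 5658/100 = 56.58; the t ≤ 66 branch applies.
G = 99.47·ln 56.58 − 161.1 = 99.47·4.0357 − 161.1 = 240.327.
Rounded: 240.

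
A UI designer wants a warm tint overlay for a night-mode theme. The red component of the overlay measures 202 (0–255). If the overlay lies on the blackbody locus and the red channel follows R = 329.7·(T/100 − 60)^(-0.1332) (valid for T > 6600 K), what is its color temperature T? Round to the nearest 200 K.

10000 K

(t − 60)^(-0.1332) = 202/329.7 = 0.61268.
t − 60 = 0.61268^(1/-0.1332) = 0.61268^(-7.508) = 39.569, so t = 99.569.
T = 100·t = 9957 K → 10000 K to the nearest 200 K.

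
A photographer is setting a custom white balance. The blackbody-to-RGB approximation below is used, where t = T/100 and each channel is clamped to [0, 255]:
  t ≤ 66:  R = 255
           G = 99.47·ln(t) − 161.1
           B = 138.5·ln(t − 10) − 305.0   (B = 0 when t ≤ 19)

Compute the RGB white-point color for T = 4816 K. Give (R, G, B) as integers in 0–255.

t = 4816/100 = 48.16; the t ≤ 66 branch applies.
R = 255 by definition for t ≤ 66.
G = 99.47·ln 48.16 − 161.1 = 99.47·3.8745 − 161.1 = 224.299.
B = 138.5·ln(48.16 − 10) − 305.0 = 138.5·ln 38.16 − 305.0 = 138.5·3.6418 − 305.0 = 199.388.
Rounded: (255, 224, 199).

(255, 224, 199)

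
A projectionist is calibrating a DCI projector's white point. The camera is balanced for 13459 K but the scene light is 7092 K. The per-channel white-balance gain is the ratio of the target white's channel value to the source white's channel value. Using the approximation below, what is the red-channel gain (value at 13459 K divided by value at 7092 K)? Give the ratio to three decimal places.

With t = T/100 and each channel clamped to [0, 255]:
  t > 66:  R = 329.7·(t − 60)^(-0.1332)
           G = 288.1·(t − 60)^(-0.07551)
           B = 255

At 7092 K (t = 70.92):
  R = 329.7·(70.92 − 60)^(-0.1332) = 329.7·10.92^(-0.1332) = 329.7·0.72729 = 239.788.
At 13459 K (t = 134.59):
  R = 329.7·(134.59 − 60)^(-0.1332) = 329.7·74.59^(-0.1332) = 329.7·0.56307 = 185.643.
Gain = 185.643 / 239.788 = 0.7742 → 0.774.

0.774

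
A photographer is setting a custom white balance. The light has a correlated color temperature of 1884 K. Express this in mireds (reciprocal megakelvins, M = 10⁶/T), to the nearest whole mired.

M = 10⁶ / 1884 = 530.786 → 531 mireds.

531 mireds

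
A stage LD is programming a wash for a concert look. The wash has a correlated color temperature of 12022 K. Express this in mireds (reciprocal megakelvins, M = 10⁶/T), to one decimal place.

M = 10⁶ / 12022 = 83.181 → 83.2 mireds.

83.2 mireds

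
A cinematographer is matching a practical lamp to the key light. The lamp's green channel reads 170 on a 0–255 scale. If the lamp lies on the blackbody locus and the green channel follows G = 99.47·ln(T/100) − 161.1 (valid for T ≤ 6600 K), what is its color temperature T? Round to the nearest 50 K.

2800 K

ln t = (170 + 161.1) / 99.47 = 3.3286.
t = e^3.3286 = 27.900.
T = 100·t = 2790 K → 2800 K to the nearest 50 K.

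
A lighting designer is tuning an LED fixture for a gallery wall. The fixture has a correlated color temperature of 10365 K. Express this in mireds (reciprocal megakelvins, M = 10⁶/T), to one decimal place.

96.5 mireds

M = 10⁶ / 10365 = 96.479 → 96.5 mireds.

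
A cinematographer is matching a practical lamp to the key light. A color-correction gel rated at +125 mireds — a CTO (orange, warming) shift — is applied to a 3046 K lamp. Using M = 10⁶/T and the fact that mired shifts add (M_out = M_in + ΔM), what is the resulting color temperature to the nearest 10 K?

2210 K

M_in = 10⁶/3046 = 328.30 mireds.
M_out = 328.30 + (+125) = 453.30 mireds.
T_out = 10⁶/453.30 = 2206.0 K → 2210 K.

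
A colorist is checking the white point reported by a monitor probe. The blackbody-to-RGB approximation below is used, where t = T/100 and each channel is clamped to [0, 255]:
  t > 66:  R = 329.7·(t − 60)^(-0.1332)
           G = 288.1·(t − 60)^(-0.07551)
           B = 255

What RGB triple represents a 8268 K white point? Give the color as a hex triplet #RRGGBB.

t = 8268/100 = 82.68; the t > 66 branch applies.
R = 329.7·(82.68 − 60)^(-0.1332) = 329.7·22.68^(-0.1332) = 329.7·0.65982 = 217.544.
G = 288.1·(82.68 − 60)^(-0.07551) = 288.1·22.68^(-0.07551) = 288.1·0.79002 = 227.603.
B = 255 by definition for t > 66.
Rounded: (218, 228, 255).
In hex: #DAE4FF.

#DAE4FF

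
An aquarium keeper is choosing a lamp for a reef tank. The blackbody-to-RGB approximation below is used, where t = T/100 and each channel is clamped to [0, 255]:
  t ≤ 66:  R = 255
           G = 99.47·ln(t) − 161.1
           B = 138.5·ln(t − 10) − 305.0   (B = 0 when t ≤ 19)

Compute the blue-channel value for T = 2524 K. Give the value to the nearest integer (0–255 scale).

t = 2524/100 = 25.24; the t ≤ 66 branch applies.
B = 138.5·ln(25.24 − 10) − 305.0 = 138.5·ln 15.24 − 305.0 = 138.5·2.7239 − 305.0 = 72.263.
Rounded: 72.

72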